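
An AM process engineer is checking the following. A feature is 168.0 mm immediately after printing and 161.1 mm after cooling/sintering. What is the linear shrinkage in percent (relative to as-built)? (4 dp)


Shrinkage = ((168.0-161.1)/168.0)*100 = 4.1071 %


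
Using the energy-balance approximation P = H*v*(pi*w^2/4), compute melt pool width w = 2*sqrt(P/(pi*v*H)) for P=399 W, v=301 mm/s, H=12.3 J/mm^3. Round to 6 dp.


w = 2*sqrt(399/(pi*301*12.3)) = 0.37043 mm


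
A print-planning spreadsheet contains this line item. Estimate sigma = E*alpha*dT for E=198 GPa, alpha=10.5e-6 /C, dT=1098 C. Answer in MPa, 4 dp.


sigma = 198*1000 * 10.5e-6 * 1098 = 2282.742 MPa


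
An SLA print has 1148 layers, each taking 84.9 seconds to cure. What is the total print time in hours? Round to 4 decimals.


t = 1148 * 84.9 / 3600 = 27.0737 hrs


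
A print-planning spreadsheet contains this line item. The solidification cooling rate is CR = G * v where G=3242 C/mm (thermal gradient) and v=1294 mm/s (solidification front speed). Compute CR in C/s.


CR = 3242 * 1294 = 4195148 C/s


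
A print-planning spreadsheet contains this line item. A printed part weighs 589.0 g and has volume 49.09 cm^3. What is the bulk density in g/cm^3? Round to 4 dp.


rho = 589.0 / 49.09 = 11.9984 g/cm^3


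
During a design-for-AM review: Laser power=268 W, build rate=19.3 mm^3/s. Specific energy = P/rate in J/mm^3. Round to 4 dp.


SE = 268 / 19.3 = 13.886 J/mm^3


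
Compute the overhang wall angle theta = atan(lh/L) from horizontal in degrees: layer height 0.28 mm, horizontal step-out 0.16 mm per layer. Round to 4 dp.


angle = atan(0.28/0.16) = 60.2551 degrees


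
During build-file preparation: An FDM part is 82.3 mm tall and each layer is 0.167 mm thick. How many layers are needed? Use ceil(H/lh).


Layers = ceil(82.3/0.167) = 493


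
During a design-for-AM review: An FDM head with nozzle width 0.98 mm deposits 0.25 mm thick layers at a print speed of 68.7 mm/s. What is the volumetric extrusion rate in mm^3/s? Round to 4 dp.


Rate = 0.98 * 0.25 * 68.7 = 16.8315 mm^3/s


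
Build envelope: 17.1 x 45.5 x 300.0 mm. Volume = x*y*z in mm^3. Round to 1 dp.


V = 17.1 * 45.5 * 300.0 = 233415.0 mm^3


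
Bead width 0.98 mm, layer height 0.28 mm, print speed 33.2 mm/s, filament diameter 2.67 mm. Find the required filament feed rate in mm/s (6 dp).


Q = 0.98 * 0.28 * 33.2 = 9.11008 mm^3/s
A_fil = pi*(2.67/2)^2 = 5.59902497 mm^2
v_feed = 9.11008 / 5.59902497 = 1.627083 mm/s


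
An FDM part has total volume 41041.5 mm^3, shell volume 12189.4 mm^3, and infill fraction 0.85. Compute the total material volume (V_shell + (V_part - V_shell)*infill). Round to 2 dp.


V_infill = (41041.5 - 12189.4) * 0.85 = 24524.29
V_total = 12189.4 + 24524.29 = 36713.69 mm^3


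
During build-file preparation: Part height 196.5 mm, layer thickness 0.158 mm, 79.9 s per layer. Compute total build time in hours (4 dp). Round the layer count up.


Layers = ceil(196.5/0.158) = 1244
t = 1244 * 79.9 / 3600 = 27.6099 hrs


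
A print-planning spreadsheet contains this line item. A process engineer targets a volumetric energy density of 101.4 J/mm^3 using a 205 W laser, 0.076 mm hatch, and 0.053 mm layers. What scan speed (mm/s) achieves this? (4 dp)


v = 205 / (101.4*0.076*0.053) = 501.9107 mm/s


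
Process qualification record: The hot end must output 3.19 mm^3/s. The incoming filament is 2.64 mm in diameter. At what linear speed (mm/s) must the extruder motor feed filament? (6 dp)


A = pi*(2.64/2)^2 = 5.473911
v = 3.19 / 5.473911 = 0.582764 mm/s


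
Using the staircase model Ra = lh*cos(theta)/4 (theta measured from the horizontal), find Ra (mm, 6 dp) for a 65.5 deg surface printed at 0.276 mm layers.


Ra = 0.276 * cos(65.5) / 4 = 0.028614 mm


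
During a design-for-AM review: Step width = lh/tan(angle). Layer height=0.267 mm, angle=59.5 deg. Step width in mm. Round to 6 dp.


step = 0.267 / tan(59.5) = 0.157275 mm


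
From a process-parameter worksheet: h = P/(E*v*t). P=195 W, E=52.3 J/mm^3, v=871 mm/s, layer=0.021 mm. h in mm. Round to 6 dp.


h = 195 / (52.3*871*0.021) = 0.203843 mm


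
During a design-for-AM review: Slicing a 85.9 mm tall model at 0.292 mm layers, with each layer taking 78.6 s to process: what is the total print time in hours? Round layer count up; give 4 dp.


Layers = ceil(85.9/0.292) = 295
t = 295 * 78.6 / 3600 = 6.4408 hrs


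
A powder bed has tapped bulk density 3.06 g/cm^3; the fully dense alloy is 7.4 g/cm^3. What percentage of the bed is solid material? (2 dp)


Packing = (3.06/7.4)*100 = 41.35 %


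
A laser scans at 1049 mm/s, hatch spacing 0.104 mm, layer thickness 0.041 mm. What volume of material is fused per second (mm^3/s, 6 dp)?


Rate = 1049 * 0.104 * 0.041 = 4.472936 mm^3/s


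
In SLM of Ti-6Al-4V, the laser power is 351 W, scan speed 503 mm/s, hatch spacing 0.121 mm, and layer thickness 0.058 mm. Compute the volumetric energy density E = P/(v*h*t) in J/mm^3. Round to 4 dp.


E = 351 / (503*0.121*0.058) = 99.4319 J/mm^3


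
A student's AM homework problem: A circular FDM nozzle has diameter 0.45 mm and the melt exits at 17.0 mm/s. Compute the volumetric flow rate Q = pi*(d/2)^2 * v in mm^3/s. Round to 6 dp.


A = pi*(0.45/2)^2 = 0.15904313 mm^2
Q = 0.15904313 * 17.0 = 2.703733 mm^3/s


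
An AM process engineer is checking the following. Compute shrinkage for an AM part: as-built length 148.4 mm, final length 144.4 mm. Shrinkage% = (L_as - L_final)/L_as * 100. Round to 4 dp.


Shrinkage = ((148.4-144.4)/148.4)*100 = 2.6954 %


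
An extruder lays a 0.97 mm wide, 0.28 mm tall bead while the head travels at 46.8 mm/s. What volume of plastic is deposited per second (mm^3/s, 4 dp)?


Rate = 0.97 * 0.28 * 46.8 = 12.7109 mm^3/s


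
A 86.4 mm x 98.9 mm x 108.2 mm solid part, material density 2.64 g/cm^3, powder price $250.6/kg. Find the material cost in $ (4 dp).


V = 86.4 * 98.9 * 108.2 = 924564.672 mm^3 = 924.564672 cm^3
Mass = 924.564672 * 2.64 / 1000 = 2.44085073 kg
Cost = 2.44085073 * 250.6 = 611.6772 $


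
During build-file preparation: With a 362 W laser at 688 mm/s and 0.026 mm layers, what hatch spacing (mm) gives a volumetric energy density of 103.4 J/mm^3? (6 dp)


h = 362 / (103.4*688*0.026) = 0.195716 mm


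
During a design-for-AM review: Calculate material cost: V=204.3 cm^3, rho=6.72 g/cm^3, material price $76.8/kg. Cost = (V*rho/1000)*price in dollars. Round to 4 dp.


Mass = 204.3*6.72/1000 = 1.372896 kg
Cost = 1.372896 * 76.8 = 105.4384 $


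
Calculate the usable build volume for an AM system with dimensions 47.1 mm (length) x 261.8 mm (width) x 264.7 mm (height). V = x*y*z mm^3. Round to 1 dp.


V = 47.1 * 261.8 * 264.7 = 3263957.5 mm^3


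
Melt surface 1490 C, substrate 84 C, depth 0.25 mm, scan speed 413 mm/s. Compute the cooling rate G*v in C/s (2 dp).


G = (1490-84)/0.25 = 5624.0 C/mm
CR = 5624.0 * 413 = 2322712.0 C/s


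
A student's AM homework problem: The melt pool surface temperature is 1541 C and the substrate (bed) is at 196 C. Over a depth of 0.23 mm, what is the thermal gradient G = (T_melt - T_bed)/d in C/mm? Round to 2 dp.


G = (1541-196)/0.23 = 5847.83 C/mm


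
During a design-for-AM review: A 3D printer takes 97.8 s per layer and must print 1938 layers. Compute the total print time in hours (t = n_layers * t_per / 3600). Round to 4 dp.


t = 1938 * 97.8 / 3600 = 52.649 hrs


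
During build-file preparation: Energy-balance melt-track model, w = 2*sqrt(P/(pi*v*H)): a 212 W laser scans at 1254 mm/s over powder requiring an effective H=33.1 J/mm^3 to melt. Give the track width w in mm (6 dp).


w = 2*sqrt(212/(pi*1254*33.1)) = 0.080642 mm


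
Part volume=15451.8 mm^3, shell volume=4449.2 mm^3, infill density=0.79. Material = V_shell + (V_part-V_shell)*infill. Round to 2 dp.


V_infill = (15451.8 - 4449.2) * 0.79 = 8692.05
V_total = 4449.2 + 8692.05 = 13141.25 mm^3


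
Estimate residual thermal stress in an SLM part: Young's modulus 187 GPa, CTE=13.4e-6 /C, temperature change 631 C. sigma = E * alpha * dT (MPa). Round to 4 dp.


sigma = 187*1000 * 13.4e-6 * 631 = 1581.1598 MPa


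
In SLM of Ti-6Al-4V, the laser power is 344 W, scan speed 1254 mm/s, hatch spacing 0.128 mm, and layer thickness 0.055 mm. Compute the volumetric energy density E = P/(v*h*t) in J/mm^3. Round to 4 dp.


E = 344 / (1254*0.128*0.055) = 38.9662 J/mm^3


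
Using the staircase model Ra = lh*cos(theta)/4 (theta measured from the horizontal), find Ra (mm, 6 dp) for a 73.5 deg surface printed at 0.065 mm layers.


Ra = 0.065 * cos(73.5) / 4 = 0.004615 mm


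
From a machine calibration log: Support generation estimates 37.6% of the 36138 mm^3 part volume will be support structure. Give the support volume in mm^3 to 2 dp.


V_support = 36138 * 0.376 = 13587.89 mm^3


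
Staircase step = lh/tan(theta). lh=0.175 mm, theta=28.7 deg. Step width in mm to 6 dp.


step = 0.175 / tan(28.7) = 0.319644 mm


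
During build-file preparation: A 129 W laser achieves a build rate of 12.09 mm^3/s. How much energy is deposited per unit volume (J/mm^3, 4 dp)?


SE = 129 / 12.09 = 10.67 J/mm^3


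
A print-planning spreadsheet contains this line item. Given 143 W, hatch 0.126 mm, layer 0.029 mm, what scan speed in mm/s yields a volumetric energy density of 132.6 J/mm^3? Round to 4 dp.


v = 143 / (132.6*0.126*0.029) = 295.1372 mm/s


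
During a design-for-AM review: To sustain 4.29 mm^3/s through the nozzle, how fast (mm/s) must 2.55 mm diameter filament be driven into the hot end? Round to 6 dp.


A = pi*(2.55/2)^2 = 5.107052
v = 4.29 / 5.107052 = 0.840015 mm/s


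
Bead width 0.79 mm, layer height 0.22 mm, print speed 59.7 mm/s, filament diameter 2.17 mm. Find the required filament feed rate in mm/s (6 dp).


Q = 0.79 * 0.22 * 59.7 = 10.37586 mm^3/s
A_fil = pi*(2.17/2)^2 = 3.69836141 mm^2
v_feed = 10.37586 / 3.69836141 = 2.805529 mm/s


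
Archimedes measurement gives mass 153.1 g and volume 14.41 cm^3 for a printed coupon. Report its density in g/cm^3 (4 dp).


rho = 153.1 / 14.41 = 10.6246 g/cm^3


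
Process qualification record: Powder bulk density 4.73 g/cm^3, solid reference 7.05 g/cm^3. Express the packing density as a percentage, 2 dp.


Packing = (4.73/7.05)*100 = 67.09 %


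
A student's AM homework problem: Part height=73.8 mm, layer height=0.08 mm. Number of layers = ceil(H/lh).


Layers = ceil(73.8/0.08) = 923


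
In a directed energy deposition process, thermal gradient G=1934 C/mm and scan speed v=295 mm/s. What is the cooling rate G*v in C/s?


CR = 1934 * 295 = 570530 C/s


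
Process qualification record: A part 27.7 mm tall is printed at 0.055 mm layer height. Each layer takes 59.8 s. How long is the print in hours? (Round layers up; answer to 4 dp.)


Layers = ceil(27.7/0.055) = 504
t = 504 * 59.8 / 3600 = 8.372 hrs


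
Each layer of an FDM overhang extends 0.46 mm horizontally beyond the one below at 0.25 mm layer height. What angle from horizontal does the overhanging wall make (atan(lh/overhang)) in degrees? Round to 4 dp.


angle = atan(0.25/0.46) = 28.5231 degrees


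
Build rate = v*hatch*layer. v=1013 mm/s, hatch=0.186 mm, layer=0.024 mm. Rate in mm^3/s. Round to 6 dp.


Rate = 1013 * 0.186 * 0.024 = 4.522032 mm^3/s


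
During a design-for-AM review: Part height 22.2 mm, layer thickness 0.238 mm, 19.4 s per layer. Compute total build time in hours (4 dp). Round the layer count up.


Layers = ceil(22.2/0.238) = 94
t = 94 * 19.4 / 3600 = 0.5066 hrs


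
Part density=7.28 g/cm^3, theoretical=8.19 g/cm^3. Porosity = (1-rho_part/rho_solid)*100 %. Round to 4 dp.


Porosity = (1-7.28/8.19)*100 = 11.1111 %


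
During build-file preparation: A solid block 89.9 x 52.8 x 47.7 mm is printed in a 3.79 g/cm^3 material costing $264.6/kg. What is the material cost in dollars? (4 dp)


V = 89.9 * 52.8 * 47.7 = 226418.544 mm^3 = 226.418544 cm^3
Mass = 226.418544 * 3.79 / 1000 = 0.85812628 kg
Cost = 0.85812628 * 264.6 = 227.0602 $


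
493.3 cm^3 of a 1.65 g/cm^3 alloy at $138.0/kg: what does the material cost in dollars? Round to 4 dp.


Mass = 493.3*1.65/1000 = 0.813945 kg
Cost = 0.813945 * 138.0 = 112.3244 $


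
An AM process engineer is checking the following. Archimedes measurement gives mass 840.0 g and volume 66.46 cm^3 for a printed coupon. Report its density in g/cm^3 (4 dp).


rho = 840.0 / 66.46 = 12.6392 g/cm^3


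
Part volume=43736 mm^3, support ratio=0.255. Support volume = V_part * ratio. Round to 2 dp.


V_support = 43736 * 0.255 = 11152.68 mm^3


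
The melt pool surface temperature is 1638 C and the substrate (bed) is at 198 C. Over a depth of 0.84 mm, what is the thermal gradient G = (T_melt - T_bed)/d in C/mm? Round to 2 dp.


G = (1638-198)/0.84 = 1714.29 C/mm


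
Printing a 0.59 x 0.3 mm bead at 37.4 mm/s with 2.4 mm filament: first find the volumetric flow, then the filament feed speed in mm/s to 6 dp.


Q = 0.59 * 0.3 * 37.4 = 6.6198 mm^3/s
A_fil = pi*(2.4/2)^2 = 4.52389342 mm^2
v_feed = 6.6198 / 4.52389342 = 1.463297 mm/s


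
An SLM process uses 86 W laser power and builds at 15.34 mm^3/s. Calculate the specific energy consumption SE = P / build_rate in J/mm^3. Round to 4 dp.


SE = 86 / 15.34 = 5.6063 J/mm^3


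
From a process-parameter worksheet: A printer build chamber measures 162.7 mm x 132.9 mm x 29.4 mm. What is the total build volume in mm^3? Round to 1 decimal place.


V = 162.7 * 132.9 * 29.4 = 635711.2 mm^3


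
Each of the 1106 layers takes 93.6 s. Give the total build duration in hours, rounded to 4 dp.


t = 1106 * 93.6 / 3600 = 28.756 hrs


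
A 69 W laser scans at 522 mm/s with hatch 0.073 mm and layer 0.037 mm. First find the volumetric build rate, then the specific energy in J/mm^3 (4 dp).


Build rate = 522 * 0.073 * 0.037 = 1.409922 mm^3/s
SE = 69 / 1.409922 = 48.9389 J/mm^3


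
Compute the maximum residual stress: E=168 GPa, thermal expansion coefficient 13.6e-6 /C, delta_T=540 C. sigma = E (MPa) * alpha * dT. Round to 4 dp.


sigma = 168*1000 * 13.6e-6 * 540 = 1233.792 MPa


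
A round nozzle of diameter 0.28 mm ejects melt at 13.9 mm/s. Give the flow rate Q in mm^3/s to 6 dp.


A = pi*(0.28/2)^2 = 0.06157522 mm^2
Q = 0.06157522 * 13.9 = 0.855896 mm^3/s


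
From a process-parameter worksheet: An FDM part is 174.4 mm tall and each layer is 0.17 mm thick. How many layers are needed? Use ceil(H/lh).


Layers = ceil(174.4/0.17) = 1026


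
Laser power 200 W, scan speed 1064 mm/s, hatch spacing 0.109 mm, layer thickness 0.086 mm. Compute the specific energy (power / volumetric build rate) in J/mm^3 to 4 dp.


Build rate = 1064 * 0.109 * 0.086 = 9.973936 mm^3/s
SE = 200 / 9.973936 = 20.0523 J/mm^3


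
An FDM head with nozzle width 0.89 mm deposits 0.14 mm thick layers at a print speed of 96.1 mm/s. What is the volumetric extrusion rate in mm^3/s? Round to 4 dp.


Rate = 0.89 * 0.14 * 96.1 = 11.9741 mm^3/s


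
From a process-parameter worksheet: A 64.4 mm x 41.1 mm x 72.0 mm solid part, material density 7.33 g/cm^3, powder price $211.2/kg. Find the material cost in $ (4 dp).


V = 64.4 * 41.1 * 72.0 = 190572.48 mm^3 = 190.57248 cm^3
Mass = 190.57248 * 7.33 / 1000 = 1.39689628 kg
Cost = 1.39689628 * 211.2 = 295.0245 $


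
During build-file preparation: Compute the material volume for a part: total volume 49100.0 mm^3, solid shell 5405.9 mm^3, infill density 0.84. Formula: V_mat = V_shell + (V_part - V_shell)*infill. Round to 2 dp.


V_infill = (49100.0 - 5405.9) * 0.84 = 36703.04
V_total = 5405.9 + 36703.04 = 42108.94 mm^3


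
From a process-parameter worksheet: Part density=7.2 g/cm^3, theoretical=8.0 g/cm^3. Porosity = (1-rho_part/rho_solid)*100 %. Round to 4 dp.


Porosity = (1-7.2/8.0)*100 = 10.0 %


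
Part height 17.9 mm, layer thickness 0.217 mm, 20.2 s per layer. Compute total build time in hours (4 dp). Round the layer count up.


Layers = ceil(17.9/0.217) = 83
t = 83 * 20.2 / 3600 = 0.4657 hrs


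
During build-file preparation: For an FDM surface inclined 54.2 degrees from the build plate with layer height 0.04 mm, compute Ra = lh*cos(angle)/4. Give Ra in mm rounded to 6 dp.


Ra = 0.04 * cos(54.2) / 4 = 0.00585 mm


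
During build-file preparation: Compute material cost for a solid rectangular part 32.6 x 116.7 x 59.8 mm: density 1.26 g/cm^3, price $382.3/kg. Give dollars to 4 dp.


V = 32.6 * 116.7 * 59.8 = 227504.316 mm^3 = 227.504316 cm^3
Mass = 227.504316 * 1.26 / 1000 = 0.28665544 kg
Cost = 0.28665544 * 382.3 = 109.5884 $


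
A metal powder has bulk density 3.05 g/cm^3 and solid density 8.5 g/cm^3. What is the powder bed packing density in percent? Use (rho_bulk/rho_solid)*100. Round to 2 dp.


Packing = (3.05/8.5)*100 = 35.88 %


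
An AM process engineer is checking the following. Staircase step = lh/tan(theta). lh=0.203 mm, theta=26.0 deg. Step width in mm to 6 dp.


step = 0.203 / tan(26.0) = 0.416212 mm


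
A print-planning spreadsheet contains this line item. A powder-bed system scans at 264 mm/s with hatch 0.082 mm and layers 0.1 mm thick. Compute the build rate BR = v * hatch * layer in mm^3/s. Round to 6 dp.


Rate = 264 * 0.082 * 0.1 = 2.1648 mm^3/s


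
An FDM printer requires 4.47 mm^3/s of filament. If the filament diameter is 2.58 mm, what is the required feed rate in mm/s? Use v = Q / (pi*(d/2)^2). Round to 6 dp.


A = pi*(2.58/2)^2 = 5.227924
v = 4.47 / 5.227924 = 0.855024 mm/s


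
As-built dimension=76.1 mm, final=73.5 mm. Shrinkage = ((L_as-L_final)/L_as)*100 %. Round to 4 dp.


Shrinkage = ((76.1-73.5)/76.1)*100 = 3.4166 %


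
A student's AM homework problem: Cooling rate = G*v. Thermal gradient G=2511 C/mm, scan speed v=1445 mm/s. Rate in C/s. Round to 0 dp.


CR = 2511 * 1445 = 3628395 C/s


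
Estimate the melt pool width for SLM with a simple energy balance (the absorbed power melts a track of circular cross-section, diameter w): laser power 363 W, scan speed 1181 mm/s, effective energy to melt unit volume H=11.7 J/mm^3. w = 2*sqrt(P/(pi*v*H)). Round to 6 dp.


w = 2*sqrt(363/(pi*1181*11.7)) = 0.18289 mm


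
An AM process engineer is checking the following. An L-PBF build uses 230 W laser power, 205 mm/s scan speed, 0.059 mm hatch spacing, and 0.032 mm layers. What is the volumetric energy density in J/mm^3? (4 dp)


E = 230 / (205*0.059*0.032) = 594.2538 J/mm^3


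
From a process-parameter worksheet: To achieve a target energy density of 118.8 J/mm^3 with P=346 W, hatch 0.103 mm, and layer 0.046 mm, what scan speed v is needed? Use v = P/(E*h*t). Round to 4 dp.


v = 346 / (118.8*0.103*0.046) = 614.702 mm/s


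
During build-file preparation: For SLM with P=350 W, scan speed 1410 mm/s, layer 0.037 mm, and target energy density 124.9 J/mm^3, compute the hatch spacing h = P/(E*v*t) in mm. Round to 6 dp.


h = 350 / (124.9*1410*0.037) = 0.053714 mm


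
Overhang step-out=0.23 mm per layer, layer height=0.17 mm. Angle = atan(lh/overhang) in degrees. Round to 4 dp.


angle = atan(0.17/0.23) = 36.4692 degrees


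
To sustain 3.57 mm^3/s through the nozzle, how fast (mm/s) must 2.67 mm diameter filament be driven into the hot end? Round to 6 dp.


A = pi*(2.67/2)^2 = 5.599025
v = 3.57 / 5.599025 = 0.637611 mm/s


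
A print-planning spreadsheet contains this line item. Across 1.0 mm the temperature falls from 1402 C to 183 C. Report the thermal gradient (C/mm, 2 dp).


G = (1402-183)/1.0 = 1219.0 C/mm


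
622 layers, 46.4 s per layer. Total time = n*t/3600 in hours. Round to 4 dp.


t = 622 * 46.4 / 3600 = 8.0169 hrs


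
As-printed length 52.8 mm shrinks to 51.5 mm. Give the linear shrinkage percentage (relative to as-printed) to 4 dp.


Shrinkage = ((52.8-51.5)/52.8)*100 = 2.4621 %


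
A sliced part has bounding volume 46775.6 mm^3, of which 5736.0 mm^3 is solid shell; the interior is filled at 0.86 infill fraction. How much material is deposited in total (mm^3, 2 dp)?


V_infill = (46775.6 - 5736.0) * 0.86 = 35294.06
V_total = 5736.0 + 35294.06 = 41030.06 mm^3


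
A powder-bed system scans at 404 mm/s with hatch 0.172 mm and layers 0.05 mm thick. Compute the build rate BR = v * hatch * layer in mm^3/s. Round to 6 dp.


Rate = 404 * 0.172 * 0.05 = 3.4744 mm^3/s


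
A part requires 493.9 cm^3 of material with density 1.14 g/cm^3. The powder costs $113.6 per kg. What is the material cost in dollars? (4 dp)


Mass = 493.9*1.14/1000 = 0.563046 kg
Cost = 0.563046 * 113.6 = 63.962 $


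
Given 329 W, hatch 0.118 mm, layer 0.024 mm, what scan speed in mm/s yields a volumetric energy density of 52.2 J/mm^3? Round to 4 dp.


v = 329 / (52.2*0.118*0.024) = 2225.5233 mm/s


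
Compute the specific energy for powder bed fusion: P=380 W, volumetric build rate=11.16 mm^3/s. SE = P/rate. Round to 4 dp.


SE = 380 / 11.16 = 34.0502 J/mm^3


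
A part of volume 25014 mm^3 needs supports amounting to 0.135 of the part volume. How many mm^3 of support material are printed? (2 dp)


V_support = 25014 * 0.135 = 3376.89 mm^3


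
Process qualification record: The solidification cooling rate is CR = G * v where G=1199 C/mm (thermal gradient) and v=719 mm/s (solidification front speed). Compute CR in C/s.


CR = 1199 * 719 = 862081 C/s


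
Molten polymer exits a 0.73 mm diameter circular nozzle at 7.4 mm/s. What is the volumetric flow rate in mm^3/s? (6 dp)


A = pi*(0.73/2)^2 = 0.41853868 mm^2
Q = 0.41853868 * 7.4 = 3.097186 mm^3/s


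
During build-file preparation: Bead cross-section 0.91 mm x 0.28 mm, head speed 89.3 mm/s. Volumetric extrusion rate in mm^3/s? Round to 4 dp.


Rate = 0.91 * 0.28 * 89.3 = 22.7536 mm^3/s


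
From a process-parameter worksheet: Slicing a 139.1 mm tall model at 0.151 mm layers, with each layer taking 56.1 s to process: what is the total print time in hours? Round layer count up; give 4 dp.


Layers = ceil(139.1/0.151) = 922
t = 922 * 56.1 / 3600 = 14.3678 hrs


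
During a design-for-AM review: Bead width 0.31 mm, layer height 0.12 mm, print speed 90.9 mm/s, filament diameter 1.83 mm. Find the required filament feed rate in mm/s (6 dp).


Q = 0.31 * 0.12 * 90.9 = 3.38148 mm^3/s
A_fil = pi*(1.83/2)^2 = 2.63021991 mm^2
v_feed = 3.38148 / 2.63021991 = 1.285626 mm/s


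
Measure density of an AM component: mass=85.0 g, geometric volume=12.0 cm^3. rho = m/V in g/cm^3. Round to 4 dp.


rho = 85.0 / 12.0 = 7.0833 g/cm^3


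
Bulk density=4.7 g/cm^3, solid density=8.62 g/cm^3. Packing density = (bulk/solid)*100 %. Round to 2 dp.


Packing = (4.7/8.62)*100 = 54.52 %


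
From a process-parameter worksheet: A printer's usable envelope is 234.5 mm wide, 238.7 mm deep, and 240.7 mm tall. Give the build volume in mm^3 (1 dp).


V = 234.5 * 238.7 * 240.7 = 13473218.6 mm^3


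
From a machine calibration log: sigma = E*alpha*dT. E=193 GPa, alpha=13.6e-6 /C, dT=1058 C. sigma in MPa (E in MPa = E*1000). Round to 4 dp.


sigma = 193*1000 * 13.6e-6 * 1058 = 2777.0384 MPa


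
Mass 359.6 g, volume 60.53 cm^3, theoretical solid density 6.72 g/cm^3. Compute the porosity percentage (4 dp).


rho_part = 359.6 / 60.53 = 5.94085577 g/cm^3
Porosity = (1 - 5.94085577/6.72)*100 = 11.5944 %


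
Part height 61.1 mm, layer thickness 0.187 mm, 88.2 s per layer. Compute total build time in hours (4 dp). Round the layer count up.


Layers = ceil(61.1/0.187) = 327
t = 327 * 88.2 / 3600 = 8.0115 hrs


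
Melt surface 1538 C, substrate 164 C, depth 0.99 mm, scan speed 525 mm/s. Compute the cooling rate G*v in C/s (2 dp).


G = (1538-164)/0.99 = 1387.87878788 C/mm
CR = 1387.87878788 * 525 = 728636.36 C/s


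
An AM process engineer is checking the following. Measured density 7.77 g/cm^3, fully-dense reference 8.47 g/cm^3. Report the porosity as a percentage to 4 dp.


Porosity = (1-7.77/8.47)*100 = 8.2645 %


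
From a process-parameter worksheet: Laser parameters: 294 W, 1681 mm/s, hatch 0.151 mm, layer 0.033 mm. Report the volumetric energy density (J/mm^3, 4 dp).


E = 294 / (1681*0.151*0.033) = 35.0985 J/mm^3


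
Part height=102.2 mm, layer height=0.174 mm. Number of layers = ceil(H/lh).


Layers = ceil(102.2/0.174) = 588


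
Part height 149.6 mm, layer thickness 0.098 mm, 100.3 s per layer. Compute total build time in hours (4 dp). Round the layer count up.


Layers = ceil(149.6/0.098) = 1527
t = 1527 * 100.3 / 3600 = 42.5439 hrs


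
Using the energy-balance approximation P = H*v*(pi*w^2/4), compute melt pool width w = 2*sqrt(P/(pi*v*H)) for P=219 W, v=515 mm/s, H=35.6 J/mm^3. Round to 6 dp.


w = 2*sqrt(219/(pi*515*35.6)) = 0.123324 mm


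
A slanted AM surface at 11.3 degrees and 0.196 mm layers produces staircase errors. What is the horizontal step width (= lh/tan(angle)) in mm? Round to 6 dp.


step = 0.196 / tan(11.3) = 0.980884 mm


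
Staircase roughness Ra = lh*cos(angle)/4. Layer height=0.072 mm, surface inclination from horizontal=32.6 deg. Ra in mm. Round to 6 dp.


Ra = 0.072 * cos(32.6) / 4 = 0.015164 mm


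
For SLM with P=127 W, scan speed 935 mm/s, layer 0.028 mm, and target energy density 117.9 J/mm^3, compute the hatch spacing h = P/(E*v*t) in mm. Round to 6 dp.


h = 127 / (117.9*935*0.028) = 0.041145 mm


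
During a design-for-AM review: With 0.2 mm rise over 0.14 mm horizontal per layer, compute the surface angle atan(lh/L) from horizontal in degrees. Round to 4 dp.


angle = atan(0.2/0.14) = 55.008 degrees


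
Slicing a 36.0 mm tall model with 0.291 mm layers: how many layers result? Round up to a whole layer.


Layers = ceil(36.0/0.291) = 124


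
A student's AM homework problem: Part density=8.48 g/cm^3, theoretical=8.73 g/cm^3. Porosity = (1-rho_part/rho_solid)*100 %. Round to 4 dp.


Porosity = (1-8.48/8.73)*100 = 2.8637 %


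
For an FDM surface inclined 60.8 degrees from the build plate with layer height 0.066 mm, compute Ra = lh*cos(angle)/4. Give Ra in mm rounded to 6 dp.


Ra = 0.066 * cos(60.8) / 4 = 0.00805 mm


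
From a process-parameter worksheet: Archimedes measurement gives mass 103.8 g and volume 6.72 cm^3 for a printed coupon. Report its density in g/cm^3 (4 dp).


rho = 103.8 / 6.72 = 15.4464 g/cm^3


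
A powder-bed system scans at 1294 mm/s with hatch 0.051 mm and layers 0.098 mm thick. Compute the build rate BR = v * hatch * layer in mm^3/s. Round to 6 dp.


Rate = 1294 * 0.051 * 0.098 = 6.467412 mm^3/s


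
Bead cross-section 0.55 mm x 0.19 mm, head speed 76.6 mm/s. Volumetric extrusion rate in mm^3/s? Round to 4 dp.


Rate = 0.55 * 0.19 * 76.6 = 8.0047 mm^3/s


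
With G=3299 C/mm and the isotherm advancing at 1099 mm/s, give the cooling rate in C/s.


CR = 3299 * 1099 = 3625601 C/s


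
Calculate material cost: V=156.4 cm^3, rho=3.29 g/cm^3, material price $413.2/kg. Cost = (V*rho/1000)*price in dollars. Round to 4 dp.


Mass = 156.4*3.29/1000 = 0.514556 kg
Cost = 0.514556 * 413.2 = 212.6145 $


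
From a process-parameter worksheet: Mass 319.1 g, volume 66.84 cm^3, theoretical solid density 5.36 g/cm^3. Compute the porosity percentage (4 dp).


rho_part = 319.1 / 66.84 = 4.77408737 g/cm^3
Porosity = (1 - 4.77408737/5.36)*100 = 10.9312 %


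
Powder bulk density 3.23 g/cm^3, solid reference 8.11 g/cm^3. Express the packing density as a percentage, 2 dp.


Packing = (3.23/8.11)*100 = 39.83 %


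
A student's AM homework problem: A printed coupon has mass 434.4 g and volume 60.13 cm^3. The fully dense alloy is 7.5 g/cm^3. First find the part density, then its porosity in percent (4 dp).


rho_part = 434.4 / 60.13 = 7.22434725 g/cm^3
Porosity = (1 - 7.22434725/7.5)*100 = 3.6754 %


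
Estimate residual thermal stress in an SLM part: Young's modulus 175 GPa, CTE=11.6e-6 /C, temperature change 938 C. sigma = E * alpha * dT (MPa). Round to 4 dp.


sigma = 175*1000 * 11.6e-6 * 938 = 1904.14 MPa


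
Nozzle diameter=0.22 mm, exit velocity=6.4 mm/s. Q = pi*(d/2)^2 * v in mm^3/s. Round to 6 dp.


A = pi*(0.22/2)^2 = 0.03801327 mm^2
Q = 0.03801327 * 6.4 = 0.243285 mm^3/s


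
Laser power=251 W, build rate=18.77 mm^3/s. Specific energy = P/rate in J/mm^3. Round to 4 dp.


SE = 251 / 18.77 = 13.3724 J/mm^3


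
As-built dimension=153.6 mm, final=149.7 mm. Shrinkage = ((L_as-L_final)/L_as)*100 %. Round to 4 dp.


Shrinkage = ((153.6-149.7)/153.6)*100 = 2.5391 %


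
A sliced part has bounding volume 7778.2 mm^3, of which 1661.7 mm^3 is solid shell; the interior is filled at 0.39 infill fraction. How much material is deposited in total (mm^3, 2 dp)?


V_infill = (7778.2 - 1661.7) * 0.39 = 2385.44
V_total = 1661.7 + 2385.44 = 4047.14 mm^3


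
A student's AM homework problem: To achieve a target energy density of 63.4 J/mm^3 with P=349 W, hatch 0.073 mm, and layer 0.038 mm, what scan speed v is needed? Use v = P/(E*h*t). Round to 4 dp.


v = 349 / (63.4*0.073*0.038) = 1984.4023 mm/s


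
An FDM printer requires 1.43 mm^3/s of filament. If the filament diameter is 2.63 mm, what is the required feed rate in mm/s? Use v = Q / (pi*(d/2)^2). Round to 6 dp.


A = pi*(2.63/2)^2 = 5.432521
v = 1.43 / 5.432521 = 0.26323 mm/s


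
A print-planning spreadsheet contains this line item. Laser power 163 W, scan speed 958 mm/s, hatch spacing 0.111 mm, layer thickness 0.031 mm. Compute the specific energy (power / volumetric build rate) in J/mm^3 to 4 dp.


Build rate = 958 * 0.111 * 0.031 = 3.296478 mm^3/s
SE = 163 / 3.296478 = 49.4467 J/mm^3


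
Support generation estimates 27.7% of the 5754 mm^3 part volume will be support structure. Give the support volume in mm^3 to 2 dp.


V_support = 5754 * 0.277 = 1593.86 mm^3


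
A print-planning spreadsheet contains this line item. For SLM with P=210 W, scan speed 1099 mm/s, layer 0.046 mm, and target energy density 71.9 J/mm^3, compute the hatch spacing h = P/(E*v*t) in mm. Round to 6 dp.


h = 210 / (71.9*1099*0.046) = 0.057774 mm


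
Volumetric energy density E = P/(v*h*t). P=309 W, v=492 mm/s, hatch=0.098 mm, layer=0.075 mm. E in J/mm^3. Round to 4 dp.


E = 309 / (492*0.098*0.075) = 85.4488 J/mm^3


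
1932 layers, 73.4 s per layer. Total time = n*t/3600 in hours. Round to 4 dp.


t = 1932 * 73.4 / 3600 = 39.3913 hrs


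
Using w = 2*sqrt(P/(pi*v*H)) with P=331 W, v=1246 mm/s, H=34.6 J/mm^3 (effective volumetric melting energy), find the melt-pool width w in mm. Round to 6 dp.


w = 2*sqrt(331/(pi*1246*34.6)) = 0.098872 mm


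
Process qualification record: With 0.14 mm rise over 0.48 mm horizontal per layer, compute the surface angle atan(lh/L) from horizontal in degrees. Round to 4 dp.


angle = atan(0.14/0.48) = 16.2602 degrees


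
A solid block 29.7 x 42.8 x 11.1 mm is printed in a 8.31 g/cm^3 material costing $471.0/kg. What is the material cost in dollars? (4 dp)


V = 29.7 * 42.8 * 11.1 = 14109.876 mm^3 = 14.109876 cm^3
Mass = 14.109876 * 8.31 / 1000 = 0.11725307 kg
Cost = 0.11725307 * 471.0 = 55.2262 $


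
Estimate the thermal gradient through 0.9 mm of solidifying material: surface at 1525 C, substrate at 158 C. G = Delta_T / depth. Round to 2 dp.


G = (1525-158)/0.9 = 1518.89 C/mm


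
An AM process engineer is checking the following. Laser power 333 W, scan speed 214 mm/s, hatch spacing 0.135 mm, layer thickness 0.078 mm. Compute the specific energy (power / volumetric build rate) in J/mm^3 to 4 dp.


Build rate = 214 * 0.135 * 0.078 = 2.25342 mm^3/s
SE = 333 / 2.25342 = 147.7754 J/mm^3


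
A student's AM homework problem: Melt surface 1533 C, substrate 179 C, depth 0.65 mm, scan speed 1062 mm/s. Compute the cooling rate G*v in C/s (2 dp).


G = (1533-179)/0.65 = 2083.07692308 C/mm
CR = 2083.07692308 * 1062 = 2212227.69 C/s


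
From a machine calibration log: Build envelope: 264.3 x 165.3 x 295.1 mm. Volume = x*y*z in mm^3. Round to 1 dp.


V = 264.3 * 165.3 * 295.1 = 12892561.9 mm^3


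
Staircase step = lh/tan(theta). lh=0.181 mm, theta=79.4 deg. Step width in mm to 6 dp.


step = 0.181 / tan(79.4) = 0.033873 mm


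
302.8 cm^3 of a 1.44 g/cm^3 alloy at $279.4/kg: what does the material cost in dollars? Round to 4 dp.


Mass = 302.8*1.44/1000 = 0.436032 kg
Cost = 0.436032 * 279.4 = 121.8273 $


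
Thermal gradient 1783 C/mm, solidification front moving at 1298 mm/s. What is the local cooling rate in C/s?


CR = 1783 * 1298 = 2314334 C/s


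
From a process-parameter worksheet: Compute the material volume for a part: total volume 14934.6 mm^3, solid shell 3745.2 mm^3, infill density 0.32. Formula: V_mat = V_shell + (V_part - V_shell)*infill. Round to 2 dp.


V_infill = (14934.6 - 3745.2) * 0.32 = 3580.61
V_total = 3745.2 + 3580.61 = 7325.81 mm^3


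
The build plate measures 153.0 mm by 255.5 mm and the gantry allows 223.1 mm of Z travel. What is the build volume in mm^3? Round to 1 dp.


V = 153.0 * 255.5 * 223.1 = 8721313.7 mm^3


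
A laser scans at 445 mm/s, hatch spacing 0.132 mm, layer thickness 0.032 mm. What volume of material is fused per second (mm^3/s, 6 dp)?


Rate = 445 * 0.132 * 0.032 = 1.87968 mm^3/s


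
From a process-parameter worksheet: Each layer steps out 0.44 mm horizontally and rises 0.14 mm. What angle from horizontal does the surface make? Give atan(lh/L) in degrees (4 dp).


angle = atan(0.14/0.44) = 17.6501 degrees


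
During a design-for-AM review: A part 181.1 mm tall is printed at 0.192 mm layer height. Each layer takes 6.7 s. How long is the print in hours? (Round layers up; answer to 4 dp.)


Layers = ceil(181.1/0.192) = 944
t = 944 * 6.7 / 3600 = 1.7569 hrs


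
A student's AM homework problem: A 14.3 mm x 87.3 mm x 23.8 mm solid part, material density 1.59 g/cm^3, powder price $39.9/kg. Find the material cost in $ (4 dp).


V = 14.3 * 87.3 * 23.8 = 29711.682 mm^3 = 29.711682 cm^3
Mass = 29.711682 * 1.59 / 1000 = 0.04724157 kg
Cost = 0.04724157 * 39.9 = 1.8849 $


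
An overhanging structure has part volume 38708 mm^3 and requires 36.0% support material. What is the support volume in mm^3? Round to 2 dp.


V_support = 38708 * 0.36 = 13934.88 mm^3


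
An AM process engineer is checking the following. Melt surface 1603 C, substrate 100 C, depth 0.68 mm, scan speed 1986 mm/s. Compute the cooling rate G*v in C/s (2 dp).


G = (1603-100)/0.68 = 2210.29411765 C/mm
CR = 2210.29411765 * 1986 = 4389644.12 C/s


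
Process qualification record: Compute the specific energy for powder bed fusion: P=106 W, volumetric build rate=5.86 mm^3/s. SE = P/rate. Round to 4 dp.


SE = 106 / 5.86 = 18.0887 J/mm^3


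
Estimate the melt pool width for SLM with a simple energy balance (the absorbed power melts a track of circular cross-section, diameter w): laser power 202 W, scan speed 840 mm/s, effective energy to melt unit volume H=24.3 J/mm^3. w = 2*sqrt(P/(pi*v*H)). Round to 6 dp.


w = 2*sqrt(202/(pi*840*24.3)) = 0.11225 mm


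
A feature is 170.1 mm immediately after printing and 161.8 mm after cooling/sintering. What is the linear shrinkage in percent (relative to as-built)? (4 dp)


Shrinkage = ((170.1-161.8)/170.1)*100 = 4.8795 %


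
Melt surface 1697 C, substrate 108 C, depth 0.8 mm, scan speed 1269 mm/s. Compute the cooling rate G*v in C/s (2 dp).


G = (1697-108)/0.8 = 1986.25 C/mm
CR = 1986.25 * 1269 = 2520551.25 C/s


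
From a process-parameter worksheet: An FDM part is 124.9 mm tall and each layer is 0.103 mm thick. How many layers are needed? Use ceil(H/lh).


Layers = ceil(124.9/0.103) = 1213


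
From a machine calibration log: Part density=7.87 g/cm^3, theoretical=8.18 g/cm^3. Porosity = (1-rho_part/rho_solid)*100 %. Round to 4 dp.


Porosity = (1-7.87/8.18)*100 = 3.7897 %


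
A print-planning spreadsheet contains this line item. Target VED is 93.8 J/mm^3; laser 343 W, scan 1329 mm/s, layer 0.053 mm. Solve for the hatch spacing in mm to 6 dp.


h = 343 / (93.8*1329*0.053) = 0.051915 mm


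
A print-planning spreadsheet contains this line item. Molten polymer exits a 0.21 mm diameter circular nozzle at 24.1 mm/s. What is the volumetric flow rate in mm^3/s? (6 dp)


A = pi*(0.21/2)^2 = 0.03463606 mm^2
Q = 0.03463606 * 24.1 = 0.834729 mm^3/s


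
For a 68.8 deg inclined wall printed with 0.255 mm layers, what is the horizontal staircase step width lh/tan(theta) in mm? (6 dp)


step = 0.255 / tan(68.8) = 0.098908 mm


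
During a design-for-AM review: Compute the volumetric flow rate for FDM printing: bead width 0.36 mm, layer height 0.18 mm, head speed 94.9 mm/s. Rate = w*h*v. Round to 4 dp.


Rate = 0.36 * 0.18 * 94.9 = 6.1495 mm^3/s


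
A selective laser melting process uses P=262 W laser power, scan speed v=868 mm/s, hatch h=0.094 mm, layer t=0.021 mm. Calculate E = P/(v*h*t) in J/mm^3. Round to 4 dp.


E = 262 / (868*0.094*0.021) = 152.9095 J/mm^3


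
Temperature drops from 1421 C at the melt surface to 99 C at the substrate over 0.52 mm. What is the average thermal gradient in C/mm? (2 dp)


G = (1421-99)/0.52 = 2542.31 C/mm


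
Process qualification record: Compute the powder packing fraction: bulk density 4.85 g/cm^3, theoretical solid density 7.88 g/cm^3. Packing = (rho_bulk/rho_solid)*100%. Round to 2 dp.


Packing = (4.85/7.88)*100 = 61.55 %


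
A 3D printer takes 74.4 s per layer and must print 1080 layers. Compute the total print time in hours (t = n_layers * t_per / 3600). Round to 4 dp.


t = 1080 * 74.4 / 3600 = 22.32 hrs


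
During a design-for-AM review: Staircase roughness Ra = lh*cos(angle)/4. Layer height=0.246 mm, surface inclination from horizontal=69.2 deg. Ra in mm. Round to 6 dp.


Ra = 0.246 * cos(69.2) / 4 = 0.021839 mm


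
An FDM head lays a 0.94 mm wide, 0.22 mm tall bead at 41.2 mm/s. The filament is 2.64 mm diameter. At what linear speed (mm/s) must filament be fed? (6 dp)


Q = 0.94 * 0.22 * 41.2 = 8.52016 mm^3/s
A_fil = pi*(2.64/2)^2 = 5.47391104 mm^2
v_feed = 8.52016 / 5.47391104 = 1.556503 mm/s


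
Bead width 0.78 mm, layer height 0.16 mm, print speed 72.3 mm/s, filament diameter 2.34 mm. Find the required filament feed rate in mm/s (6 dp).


Q = 0.78 * 0.16 * 72.3 = 9.02304 mm^3/s
A_fil = pi*(2.34/2)^2 = 4.30052618 mm^2
v_feed = 9.02304 / 4.30052618 = 2.098125 mm/s


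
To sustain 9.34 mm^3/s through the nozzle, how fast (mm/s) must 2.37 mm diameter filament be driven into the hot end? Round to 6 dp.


A = pi*(2.37/2)^2 = 4.411503
v = 9.34 / 4.411503 = 2.117192 mm/s


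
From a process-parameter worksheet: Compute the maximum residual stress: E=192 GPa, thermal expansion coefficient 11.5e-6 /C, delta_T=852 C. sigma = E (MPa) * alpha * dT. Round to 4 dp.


sigma = 192*1000 * 11.5e-6 * 852 = 1881.216 MPa


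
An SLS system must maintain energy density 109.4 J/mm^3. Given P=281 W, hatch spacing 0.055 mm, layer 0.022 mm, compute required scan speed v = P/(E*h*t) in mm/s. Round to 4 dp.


v = 281 / (109.4*0.055*0.022) = 2122.7734 mm/s


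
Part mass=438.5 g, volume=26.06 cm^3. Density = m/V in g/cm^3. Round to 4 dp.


rho = 438.5 / 26.06 = 16.8266 g/cm^3


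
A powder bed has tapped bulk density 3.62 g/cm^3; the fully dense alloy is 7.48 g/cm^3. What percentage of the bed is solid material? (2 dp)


Packing = (3.62/7.48)*100 = 48.4 %


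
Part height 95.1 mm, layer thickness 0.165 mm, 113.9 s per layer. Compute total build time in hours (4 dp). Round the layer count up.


Layers = ceil(95.1/0.165) = 577
t = 577 * 113.9 / 3600 = 18.2556 hrs


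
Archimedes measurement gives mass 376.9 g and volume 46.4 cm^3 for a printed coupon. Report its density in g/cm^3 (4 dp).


rho = 376.9 / 46.4 = 8.1228 g/cm^3
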